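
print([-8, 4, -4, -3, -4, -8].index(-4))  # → 2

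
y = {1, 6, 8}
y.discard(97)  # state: {1, 6, 8}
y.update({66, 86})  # {1, 6, 8, 66, 86}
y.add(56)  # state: {1, 6, 8, 56, 66, 86}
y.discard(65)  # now {1, 6, 8, 56, 66, 86}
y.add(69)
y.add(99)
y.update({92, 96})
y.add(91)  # {1, 6, 8, 56, 66, 69, 86, 91, 92, 96, 99}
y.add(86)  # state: {1, 6, 8, 56, 66, 69, 86, 91, 92, 96, 99}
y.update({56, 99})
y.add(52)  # {1, 6, 8, 52, 56, 66, 69, 86, 91, 92, 96, 99}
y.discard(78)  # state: {1, 6, 8, 52, 56, 66, 69, 86, 91, 92, 96, 99}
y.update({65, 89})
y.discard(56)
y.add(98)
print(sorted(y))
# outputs [1, 6, 8, 52, 65, 66, 69, 86, 89, 91, 92, 96, 98, 99]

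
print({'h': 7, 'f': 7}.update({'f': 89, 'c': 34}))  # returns None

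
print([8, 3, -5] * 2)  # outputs [8, 3, -5, 8, 3, -5]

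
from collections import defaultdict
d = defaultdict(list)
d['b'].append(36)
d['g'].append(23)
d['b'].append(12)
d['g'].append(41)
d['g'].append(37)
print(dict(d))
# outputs {'b': [36, 12], 'g': [23, 41, 37]}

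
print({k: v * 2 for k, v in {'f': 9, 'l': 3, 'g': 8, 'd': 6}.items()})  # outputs {'f': 18, 'l': 6, 'g': 16, 'd': 12}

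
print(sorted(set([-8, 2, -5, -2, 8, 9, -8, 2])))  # [-8, -5, -2, 2, 8, 9]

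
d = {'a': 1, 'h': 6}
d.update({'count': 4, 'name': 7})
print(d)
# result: {'a': 1, 'h': 6, 'count': 4, 'name': 7}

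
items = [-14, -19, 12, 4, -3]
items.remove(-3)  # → [-14, -19, 12, 4]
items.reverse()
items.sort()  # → [-19, -14, 4, 12]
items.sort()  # [-19, -14, 4, 12]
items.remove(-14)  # [-19, 4, 12]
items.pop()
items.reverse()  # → [4, -19]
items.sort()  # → [-19, 4]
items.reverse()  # [4, -19]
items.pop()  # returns -19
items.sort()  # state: [4]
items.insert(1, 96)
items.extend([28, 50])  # [4, 96, 28, 50]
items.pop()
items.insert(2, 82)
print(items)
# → [4, 96, 82, 28]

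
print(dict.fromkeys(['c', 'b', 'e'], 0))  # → {'c': 0, 'b': 0, 'e': 0}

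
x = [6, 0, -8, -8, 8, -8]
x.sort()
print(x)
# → [-8, -8, -8, 0, 6, 8]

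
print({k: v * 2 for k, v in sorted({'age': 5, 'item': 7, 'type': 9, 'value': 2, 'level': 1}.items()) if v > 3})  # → {'age': 10, 'item': 14, 'type': 18}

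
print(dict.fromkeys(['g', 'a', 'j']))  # {'g': None, 'a': None, 'j': None}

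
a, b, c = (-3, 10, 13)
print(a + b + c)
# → 20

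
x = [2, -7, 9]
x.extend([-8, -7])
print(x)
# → [2, -7, 9, -8, -7]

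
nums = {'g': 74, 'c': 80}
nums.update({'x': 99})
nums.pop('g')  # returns 74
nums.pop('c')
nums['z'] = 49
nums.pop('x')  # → 99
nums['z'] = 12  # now {'z': 12}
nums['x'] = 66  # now {'z': 12, 'x': 66}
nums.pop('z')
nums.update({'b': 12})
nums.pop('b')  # 12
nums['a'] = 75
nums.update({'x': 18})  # {'x': 18, 'a': 75}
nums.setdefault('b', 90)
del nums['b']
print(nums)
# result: {'x': 18, 'a': 75}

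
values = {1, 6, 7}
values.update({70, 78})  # {1, 6, 7, 70, 78}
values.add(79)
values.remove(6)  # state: {1, 7, 70, 78, 79}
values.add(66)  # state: {1, 7, 66, 70, 78, 79}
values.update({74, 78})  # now {1, 7, 66, 70, 74, 78, 79}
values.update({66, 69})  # {1, 7, 66, 69, 70, 74, 78, 79}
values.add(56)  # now {1, 7, 56, 66, 69, 70, 74, 78, 79}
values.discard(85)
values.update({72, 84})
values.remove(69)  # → {1, 7, 56, 66, 70, 72, 74, 78, 79, 84}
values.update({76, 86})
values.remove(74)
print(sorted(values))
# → [1, 7, 56, 66, 70, 72, 76, 78, 79, 84, 86]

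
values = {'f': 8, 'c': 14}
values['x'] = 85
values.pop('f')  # 8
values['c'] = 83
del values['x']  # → {'c': 83}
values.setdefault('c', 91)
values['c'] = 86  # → {'c': 86}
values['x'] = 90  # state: {'c': 86, 'x': 90}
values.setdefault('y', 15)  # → 15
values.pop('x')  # 90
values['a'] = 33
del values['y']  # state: {'c': 86, 'a': 33}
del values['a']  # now {'c': 86}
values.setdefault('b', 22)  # 22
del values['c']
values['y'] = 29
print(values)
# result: {'b': 22, 'y': 29}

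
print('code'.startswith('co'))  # True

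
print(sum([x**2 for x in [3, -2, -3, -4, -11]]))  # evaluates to 159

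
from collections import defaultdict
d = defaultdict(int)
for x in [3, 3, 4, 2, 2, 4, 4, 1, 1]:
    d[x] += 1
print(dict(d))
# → {3: 2, 4: 3, 2: 2, 1: 2}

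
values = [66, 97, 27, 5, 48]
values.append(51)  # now [66, 97, 27, 5, 48, 51]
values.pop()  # 51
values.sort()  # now [5, 27, 48, 66, 97]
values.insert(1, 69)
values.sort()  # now [5, 27, 48, 66, 69, 97]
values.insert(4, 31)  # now [5, 27, 48, 66, 31, 69, 97]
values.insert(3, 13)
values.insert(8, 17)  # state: [5, 27, 48, 13, 66, 31, 69, 97, 17]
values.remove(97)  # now [5, 27, 48, 13, 66, 31, 69, 17]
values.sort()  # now [5, 13, 17, 27, 31, 48, 66, 69]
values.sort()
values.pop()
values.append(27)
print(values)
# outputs [5, 13, 17, 27, 31, 48, 66, 27]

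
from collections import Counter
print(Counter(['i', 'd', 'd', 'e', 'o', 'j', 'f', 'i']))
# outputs Counter({'i': 2, 'd': 2, 'e': 1, 'o': 1, 'j': 1, 'f': 1})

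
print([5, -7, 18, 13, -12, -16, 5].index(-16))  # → 5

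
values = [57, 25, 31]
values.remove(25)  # [57, 31]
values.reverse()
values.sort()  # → [31, 57]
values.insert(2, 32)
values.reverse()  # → [32, 57, 31]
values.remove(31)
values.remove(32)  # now [57]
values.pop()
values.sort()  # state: []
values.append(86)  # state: [86]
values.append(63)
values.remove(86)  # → [63]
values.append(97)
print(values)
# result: [63, 97]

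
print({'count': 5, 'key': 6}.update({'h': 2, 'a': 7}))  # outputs None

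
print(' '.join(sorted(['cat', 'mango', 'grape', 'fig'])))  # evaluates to cat fig grape mango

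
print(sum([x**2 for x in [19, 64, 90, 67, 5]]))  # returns 17071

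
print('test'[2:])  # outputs st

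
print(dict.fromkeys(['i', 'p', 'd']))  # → {'i': None, 'p': None, 'd': None}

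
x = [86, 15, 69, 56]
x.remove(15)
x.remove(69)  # [86, 56]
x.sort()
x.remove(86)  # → [56]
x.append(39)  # [56, 39]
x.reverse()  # [39, 56]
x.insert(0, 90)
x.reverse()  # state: [56, 39, 90]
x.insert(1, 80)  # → [56, 80, 39, 90]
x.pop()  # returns 90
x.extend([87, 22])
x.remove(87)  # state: [56, 80, 39, 22]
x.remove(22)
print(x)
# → [56, 80, 39]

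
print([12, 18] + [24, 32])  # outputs [12, 18, 24, 32]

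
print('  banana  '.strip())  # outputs banana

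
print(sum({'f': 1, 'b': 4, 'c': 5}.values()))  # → 10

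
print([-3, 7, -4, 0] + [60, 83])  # [-3, 7, -4, 0, 60, 83]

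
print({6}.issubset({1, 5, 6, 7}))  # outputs True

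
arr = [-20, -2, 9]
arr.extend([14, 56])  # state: [-20, -2, 9, 14, 56]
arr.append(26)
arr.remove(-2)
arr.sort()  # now [-20, 9, 14, 26, 56]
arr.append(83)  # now [-20, 9, 14, 26, 56, 83]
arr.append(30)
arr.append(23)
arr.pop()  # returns 23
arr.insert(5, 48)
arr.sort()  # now [-20, 9, 14, 26, 30, 48, 56, 83]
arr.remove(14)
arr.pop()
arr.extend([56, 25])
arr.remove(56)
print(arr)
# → [-20, 9, 26, 30, 48, 56, 25]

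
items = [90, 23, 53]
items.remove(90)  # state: [23, 53]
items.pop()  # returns 53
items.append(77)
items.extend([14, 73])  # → [23, 77, 14, 73]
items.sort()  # [14, 23, 73, 77]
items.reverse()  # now [77, 73, 23, 14]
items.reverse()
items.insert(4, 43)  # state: [14, 23, 73, 77, 43]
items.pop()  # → 43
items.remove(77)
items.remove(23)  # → [14, 73]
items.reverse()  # [73, 14]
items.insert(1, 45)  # [73, 45, 14]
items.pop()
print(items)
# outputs [73, 45]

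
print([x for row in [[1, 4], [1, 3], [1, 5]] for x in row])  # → [1, 4, 1, 3, 1, 5]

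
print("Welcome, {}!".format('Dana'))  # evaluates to Welcome, Dana!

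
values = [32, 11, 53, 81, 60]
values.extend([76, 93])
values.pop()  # 93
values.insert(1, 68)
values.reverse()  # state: [76, 60, 81, 53, 11, 68, 32]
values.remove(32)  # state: [76, 60, 81, 53, 11, 68]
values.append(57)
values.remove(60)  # [76, 81, 53, 11, 68, 57]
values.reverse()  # [57, 68, 11, 53, 81, 76]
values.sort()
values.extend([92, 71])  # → [11, 53, 57, 68, 76, 81, 92, 71]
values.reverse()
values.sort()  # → [11, 53, 57, 68, 71, 76, 81, 92]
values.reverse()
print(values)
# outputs [92, 81, 76, 71, 68, 57, 53, 11]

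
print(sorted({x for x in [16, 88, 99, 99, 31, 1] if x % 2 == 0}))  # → [16, 88]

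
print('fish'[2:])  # sh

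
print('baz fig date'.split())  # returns ['baz', 'fig', 'date']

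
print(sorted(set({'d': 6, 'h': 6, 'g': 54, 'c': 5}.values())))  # [5, 6, 54]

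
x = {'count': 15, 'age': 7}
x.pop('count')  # 15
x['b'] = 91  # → {'age': 7, 'b': 91}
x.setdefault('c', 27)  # 27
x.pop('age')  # 7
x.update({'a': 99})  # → {'b': 91, 'c': 27, 'a': 99}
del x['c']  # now {'b': 91, 'a': 99}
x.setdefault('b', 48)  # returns 91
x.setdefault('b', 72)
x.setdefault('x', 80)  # 80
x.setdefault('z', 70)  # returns 70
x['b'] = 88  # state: {'b': 88, 'a': 99, 'x': 80, 'z': 70}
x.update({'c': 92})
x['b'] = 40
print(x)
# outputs {'b': 40, 'a': 99, 'x': 80, 'z': 70, 'c': 92}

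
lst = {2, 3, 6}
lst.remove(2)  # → {3, 6}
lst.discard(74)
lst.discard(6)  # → {3}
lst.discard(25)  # {3}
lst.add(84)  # {3, 84}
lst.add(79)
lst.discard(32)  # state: {3, 79, 84}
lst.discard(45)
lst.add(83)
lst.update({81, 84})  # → {3, 79, 81, 83, 84}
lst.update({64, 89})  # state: {3, 64, 79, 81, 83, 84, 89}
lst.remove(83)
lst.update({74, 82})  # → {3, 64, 74, 79, 81, 82, 84, 89}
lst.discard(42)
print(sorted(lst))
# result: [3, 64, 74, 79, 81, 82, 84, 89]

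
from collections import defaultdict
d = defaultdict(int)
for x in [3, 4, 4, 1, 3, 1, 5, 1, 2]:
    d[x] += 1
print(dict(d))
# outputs {3: 2, 4: 2, 1: 3, 5: 1, 2: 1}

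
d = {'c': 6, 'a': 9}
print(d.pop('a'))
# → 9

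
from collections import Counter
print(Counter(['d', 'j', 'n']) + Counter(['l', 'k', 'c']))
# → Counter({'d': 1, 'j': 1, 'n': 1, 'l': 1, 'k': 1, 'c': 1})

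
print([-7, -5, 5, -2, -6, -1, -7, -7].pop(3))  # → -2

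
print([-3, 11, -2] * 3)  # [-3, 11, -2, -3, 11, -2, -3, 11, -2]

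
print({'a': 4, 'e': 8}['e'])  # 8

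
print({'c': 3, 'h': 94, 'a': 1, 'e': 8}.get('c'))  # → 3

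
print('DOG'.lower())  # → dog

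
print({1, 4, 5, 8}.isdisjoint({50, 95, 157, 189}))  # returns True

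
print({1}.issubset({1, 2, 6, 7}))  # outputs True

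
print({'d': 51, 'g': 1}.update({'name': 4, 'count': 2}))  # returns None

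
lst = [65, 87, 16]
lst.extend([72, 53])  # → [65, 87, 16, 72, 53]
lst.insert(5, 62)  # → [65, 87, 16, 72, 53, 62]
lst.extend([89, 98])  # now [65, 87, 16, 72, 53, 62, 89, 98]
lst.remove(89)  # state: [65, 87, 16, 72, 53, 62, 98]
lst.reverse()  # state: [98, 62, 53, 72, 16, 87, 65]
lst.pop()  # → 65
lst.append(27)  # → [98, 62, 53, 72, 16, 87, 27]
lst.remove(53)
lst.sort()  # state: [16, 27, 62, 72, 87, 98]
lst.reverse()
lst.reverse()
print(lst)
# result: [16, 27, 62, 72, 87, 98]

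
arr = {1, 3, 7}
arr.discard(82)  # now {1, 3, 7}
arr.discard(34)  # {1, 3, 7}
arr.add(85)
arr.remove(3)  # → {1, 7, 85}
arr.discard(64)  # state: {1, 7, 85}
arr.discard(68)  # {1, 7, 85}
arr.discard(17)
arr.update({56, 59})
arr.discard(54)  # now {1, 7, 56, 59, 85}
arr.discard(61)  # {1, 7, 56, 59, 85}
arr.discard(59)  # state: {1, 7, 56, 85}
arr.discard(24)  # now {1, 7, 56, 85}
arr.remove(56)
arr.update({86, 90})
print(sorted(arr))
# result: [1, 7, 85, 86, 90]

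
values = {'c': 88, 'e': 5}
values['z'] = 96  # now {'c': 88, 'e': 5, 'z': 96}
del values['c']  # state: {'e': 5, 'z': 96}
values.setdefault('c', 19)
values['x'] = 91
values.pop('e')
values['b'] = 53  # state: {'z': 96, 'c': 19, 'x': 91, 'b': 53}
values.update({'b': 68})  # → {'z': 96, 'c': 19, 'x': 91, 'b': 68}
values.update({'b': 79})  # {'z': 96, 'c': 19, 'x': 91, 'b': 79}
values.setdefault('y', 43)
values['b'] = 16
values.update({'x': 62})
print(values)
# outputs {'z': 96, 'c': 19, 'x': 62, 'b': 16, 'y': 43}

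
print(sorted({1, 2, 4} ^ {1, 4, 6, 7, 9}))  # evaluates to [2, 6, 7, 9]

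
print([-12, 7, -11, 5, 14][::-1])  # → [14, 5, -11, 7, -12]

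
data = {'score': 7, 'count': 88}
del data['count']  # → {'score': 7}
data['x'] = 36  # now {'score': 7, 'x': 36}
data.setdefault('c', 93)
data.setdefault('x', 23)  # 36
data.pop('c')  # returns 93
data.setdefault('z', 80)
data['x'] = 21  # {'score': 7, 'x': 21, 'z': 80}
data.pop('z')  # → 80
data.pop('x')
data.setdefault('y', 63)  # 63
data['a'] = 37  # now {'score': 7, 'y': 63, 'a': 37}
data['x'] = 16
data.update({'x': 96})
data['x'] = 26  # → {'score': 7, 'y': 63, 'a': 37, 'x': 26}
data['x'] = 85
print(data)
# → {'score': 7, 'y': 63, 'a': 37, 'x': 85}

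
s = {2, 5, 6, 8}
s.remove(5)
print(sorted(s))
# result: [2, 6, 8]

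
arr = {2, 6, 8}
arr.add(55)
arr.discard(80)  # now {2, 6, 8, 55}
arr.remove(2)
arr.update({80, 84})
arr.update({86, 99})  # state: {6, 8, 55, 80, 84, 86, 99}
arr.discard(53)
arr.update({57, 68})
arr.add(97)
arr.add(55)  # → {6, 8, 55, 57, 68, 80, 84, 86, 97, 99}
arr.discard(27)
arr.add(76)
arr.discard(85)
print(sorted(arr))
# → [6, 8, 55, 57, 68, 76, 80, 84, 86, 97, 99]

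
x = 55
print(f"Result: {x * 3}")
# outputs Result: 165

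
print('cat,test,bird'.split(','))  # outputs ['cat', 'test', 'bird']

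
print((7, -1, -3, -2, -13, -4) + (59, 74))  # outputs (7, -1, -3, -2, -13, -4, 59, 74)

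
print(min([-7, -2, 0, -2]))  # -7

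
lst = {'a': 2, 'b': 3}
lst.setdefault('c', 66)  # 66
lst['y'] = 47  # {'a': 2, 'b': 3, 'c': 66, 'y': 47}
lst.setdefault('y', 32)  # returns 47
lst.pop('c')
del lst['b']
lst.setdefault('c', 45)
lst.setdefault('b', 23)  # 23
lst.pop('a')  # 2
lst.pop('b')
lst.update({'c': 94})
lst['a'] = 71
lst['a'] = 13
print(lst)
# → {'y': 47, 'c': 94, 'a': 13}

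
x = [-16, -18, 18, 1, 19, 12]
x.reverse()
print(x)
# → [12, 19, 1, 18, -18, -16]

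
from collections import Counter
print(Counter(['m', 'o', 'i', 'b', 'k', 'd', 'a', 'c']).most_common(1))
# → [('m', 1)]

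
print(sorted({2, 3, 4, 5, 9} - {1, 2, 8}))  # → [3, 4, 5, 9]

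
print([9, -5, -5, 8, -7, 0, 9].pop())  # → 9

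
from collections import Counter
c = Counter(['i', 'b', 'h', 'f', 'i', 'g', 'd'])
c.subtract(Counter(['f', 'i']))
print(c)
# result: Counter({'i': 1, 'b': 1, 'h': 1, 'g': 1, 'd': 1, 'f': 0})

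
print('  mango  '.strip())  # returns mango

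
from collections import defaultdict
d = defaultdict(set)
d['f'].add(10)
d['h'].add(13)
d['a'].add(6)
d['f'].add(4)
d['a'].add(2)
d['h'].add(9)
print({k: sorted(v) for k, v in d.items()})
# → {'f': [4, 10], 'h': [9, 13], 'a': [2, 6]}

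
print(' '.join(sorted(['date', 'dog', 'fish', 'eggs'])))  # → date dog eggs fish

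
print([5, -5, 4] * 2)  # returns [5, -5, 4, 5, -5, 4]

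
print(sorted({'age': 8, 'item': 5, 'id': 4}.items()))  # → [('age', 8), ('id', 4), ('item', 5)]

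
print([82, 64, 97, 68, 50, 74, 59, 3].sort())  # None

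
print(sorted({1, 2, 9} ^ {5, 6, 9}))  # [1, 2, 5, 6]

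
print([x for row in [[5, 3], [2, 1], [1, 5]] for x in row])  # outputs [5, 3, 2, 1, 1, 5]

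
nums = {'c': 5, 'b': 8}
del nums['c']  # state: {'b': 8}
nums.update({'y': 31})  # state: {'b': 8, 'y': 31}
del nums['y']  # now {'b': 8}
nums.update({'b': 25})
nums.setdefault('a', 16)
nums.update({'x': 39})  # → {'b': 25, 'a': 16, 'x': 39}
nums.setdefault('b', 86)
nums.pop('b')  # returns 25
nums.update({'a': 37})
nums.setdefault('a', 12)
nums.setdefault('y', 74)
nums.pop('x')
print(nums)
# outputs {'a': 37, 'y': 74}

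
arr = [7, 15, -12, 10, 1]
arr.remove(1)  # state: [7, 15, -12, 10]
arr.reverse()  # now [10, -12, 15, 7]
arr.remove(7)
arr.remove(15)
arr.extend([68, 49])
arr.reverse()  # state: [49, 68, -12, 10]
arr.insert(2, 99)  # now [49, 68, 99, -12, 10]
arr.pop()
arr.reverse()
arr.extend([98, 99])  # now [-12, 99, 68, 49, 98, 99]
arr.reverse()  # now [99, 98, 49, 68, 99, -12]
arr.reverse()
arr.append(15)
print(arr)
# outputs [-12, 99, 68, 49, 98, 99, 15]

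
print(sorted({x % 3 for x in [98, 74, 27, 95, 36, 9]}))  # [0, 2]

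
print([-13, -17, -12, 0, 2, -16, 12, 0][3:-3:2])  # [0]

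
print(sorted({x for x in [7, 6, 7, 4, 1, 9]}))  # [1, 4, 6, 7, 9]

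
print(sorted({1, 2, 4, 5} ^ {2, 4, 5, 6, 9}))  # [1, 6, 9]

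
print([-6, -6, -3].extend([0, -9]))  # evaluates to None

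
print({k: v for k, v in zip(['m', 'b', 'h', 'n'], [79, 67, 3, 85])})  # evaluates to {'m': 79, 'b': 67, 'h': 3, 'n': 85}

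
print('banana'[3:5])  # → an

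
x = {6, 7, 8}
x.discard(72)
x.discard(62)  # {6, 7, 8}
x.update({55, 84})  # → {6, 7, 8, 55, 84}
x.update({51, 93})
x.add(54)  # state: {6, 7, 8, 51, 54, 55, 84, 93}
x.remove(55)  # {6, 7, 8, 51, 54, 84, 93}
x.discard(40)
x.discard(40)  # {6, 7, 8, 51, 54, 84, 93}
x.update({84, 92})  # {6, 7, 8, 51, 54, 84, 92, 93}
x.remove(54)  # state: {6, 7, 8, 51, 84, 92, 93}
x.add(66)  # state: {6, 7, 8, 51, 66, 84, 92, 93}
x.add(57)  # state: {6, 7, 8, 51, 57, 66, 84, 92, 93}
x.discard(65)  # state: {6, 7, 8, 51, 57, 66, 84, 92, 93}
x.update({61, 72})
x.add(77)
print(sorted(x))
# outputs [6, 7, 8, 51, 57, 61, 66, 72, 77, 84, 92, 93]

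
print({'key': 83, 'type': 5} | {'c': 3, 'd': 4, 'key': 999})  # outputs {'key': 999, 'type': 5, 'c': 3, 'd': 4}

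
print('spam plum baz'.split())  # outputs ['spam', 'plum', 'baz']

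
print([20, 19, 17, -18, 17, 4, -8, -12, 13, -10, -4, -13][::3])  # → [20, -18, -8, -10]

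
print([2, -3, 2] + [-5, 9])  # [2, -3, 2, -5, 9]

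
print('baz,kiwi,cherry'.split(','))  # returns ['baz', 'kiwi', 'cherry']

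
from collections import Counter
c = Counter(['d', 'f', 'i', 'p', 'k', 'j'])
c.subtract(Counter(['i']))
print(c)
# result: Counter({'d': 1, 'f': 1, 'p': 1, 'k': 1, 'j': 1, 'i': 0})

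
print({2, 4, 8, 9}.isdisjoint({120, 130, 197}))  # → True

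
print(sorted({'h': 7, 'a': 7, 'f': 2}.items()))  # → [('a', 7), ('f', 2), ('h', 7)]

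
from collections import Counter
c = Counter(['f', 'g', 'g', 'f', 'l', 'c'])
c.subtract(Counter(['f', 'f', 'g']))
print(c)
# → Counter({'g': 1, 'l': 1, 'c': 1, 'f': 0})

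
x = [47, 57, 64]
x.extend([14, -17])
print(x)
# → [47, 57, 64, 14, -17]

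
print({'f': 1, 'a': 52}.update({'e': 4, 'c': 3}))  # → None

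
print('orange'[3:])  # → nge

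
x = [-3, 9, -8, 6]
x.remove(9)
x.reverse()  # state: [6, -8, -3]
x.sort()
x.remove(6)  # [-8, -3]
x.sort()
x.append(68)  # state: [-8, -3, 68]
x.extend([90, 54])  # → [-8, -3, 68, 90, 54]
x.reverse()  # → [54, 90, 68, -3, -8]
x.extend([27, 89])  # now [54, 90, 68, -3, -8, 27, 89]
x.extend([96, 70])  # [54, 90, 68, -3, -8, 27, 89, 96, 70]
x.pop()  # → 70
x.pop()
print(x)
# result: [54, 90, 68, -3, -8, 27, 89]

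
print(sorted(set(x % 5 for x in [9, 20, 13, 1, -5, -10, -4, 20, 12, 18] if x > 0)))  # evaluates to [0, 1, 2, 3, 4]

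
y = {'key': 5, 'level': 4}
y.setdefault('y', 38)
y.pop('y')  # 38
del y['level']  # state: {'key': 5}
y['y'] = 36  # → {'key': 5, 'y': 36}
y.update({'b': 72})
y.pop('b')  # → 72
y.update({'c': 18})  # {'key': 5, 'y': 36, 'c': 18}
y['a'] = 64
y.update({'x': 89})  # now {'key': 5, 'y': 36, 'c': 18, 'a': 64, 'x': 89}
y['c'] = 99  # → {'key': 5, 'y': 36, 'c': 99, 'a': 64, 'x': 89}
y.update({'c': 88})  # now {'key': 5, 'y': 36, 'c': 88, 'a': 64, 'x': 89}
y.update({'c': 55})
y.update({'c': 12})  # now {'key': 5, 'y': 36, 'c': 12, 'a': 64, 'x': 89}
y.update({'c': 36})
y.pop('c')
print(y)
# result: {'key': 5, 'y': 36, 'a': 64, 'x': 89}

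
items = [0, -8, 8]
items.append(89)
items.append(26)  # [0, -8, 8, 89, 26]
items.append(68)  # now [0, -8, 8, 89, 26, 68]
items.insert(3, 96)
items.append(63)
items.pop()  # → 63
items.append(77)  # [0, -8, 8, 96, 89, 26, 68, 77]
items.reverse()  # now [77, 68, 26, 89, 96, 8, -8, 0]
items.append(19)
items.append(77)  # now [77, 68, 26, 89, 96, 8, -8, 0, 19, 77]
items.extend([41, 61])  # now [77, 68, 26, 89, 96, 8, -8, 0, 19, 77, 41, 61]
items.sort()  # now [-8, 0, 8, 19, 26, 41, 61, 68, 77, 77, 89, 96]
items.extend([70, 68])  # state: [-8, 0, 8, 19, 26, 41, 61, 68, 77, 77, 89, 96, 70, 68]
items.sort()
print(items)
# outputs [-8, 0, 8, 19, 26, 41, 61, 68, 68, 70, 77, 77, 89, 96]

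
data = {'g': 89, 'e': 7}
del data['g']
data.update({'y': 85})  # {'e': 7, 'y': 85}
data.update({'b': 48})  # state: {'e': 7, 'y': 85, 'b': 48}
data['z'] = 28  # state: {'e': 7, 'y': 85, 'b': 48, 'z': 28}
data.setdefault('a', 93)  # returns 93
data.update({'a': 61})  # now {'e': 7, 'y': 85, 'b': 48, 'z': 28, 'a': 61}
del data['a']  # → {'e': 7, 'y': 85, 'b': 48, 'z': 28}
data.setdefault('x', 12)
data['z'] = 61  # {'e': 7, 'y': 85, 'b': 48, 'z': 61, 'x': 12}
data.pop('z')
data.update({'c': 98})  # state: {'e': 7, 'y': 85, 'b': 48, 'x': 12, 'c': 98}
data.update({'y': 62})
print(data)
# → {'e': 7, 'y': 62, 'b': 48, 'x': 12, 'c': 98}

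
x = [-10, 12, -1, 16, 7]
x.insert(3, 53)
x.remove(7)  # [-10, 12, -1, 53, 16]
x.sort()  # [-10, -1, 12, 16, 53]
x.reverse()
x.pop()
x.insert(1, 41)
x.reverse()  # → [-1, 12, 16, 41, 53]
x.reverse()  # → [53, 41, 16, 12, -1]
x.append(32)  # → [53, 41, 16, 12, -1, 32]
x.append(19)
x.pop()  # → 19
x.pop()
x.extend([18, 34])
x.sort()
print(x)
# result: [-1, 12, 16, 18, 34, 41, 53]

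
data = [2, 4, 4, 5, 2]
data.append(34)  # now [2, 4, 4, 5, 2, 34]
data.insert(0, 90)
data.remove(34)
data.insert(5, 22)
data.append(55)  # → [90, 2, 4, 4, 5, 22, 2, 55]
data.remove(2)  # [90, 4, 4, 5, 22, 2, 55]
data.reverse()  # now [55, 2, 22, 5, 4, 4, 90]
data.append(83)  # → [55, 2, 22, 5, 4, 4, 90, 83]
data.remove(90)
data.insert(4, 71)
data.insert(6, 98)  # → [55, 2, 22, 5, 71, 4, 98, 4, 83]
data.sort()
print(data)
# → [2, 4, 4, 5, 22, 55, 71, 83, 98]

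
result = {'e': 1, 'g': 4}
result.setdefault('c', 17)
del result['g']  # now {'e': 1, 'c': 17}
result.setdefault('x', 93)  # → 93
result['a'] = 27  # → {'e': 1, 'c': 17, 'x': 93, 'a': 27}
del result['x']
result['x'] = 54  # {'e': 1, 'c': 17, 'a': 27, 'x': 54}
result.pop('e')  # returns 1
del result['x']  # {'c': 17, 'a': 27}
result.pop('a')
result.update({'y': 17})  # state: {'c': 17, 'y': 17}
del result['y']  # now {'c': 17}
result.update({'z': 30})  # {'c': 17, 'z': 30}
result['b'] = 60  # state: {'c': 17, 'z': 30, 'b': 60}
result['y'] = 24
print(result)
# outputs {'c': 17, 'z': 30, 'b': 60, 'y': 24}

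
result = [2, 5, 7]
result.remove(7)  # [2, 5]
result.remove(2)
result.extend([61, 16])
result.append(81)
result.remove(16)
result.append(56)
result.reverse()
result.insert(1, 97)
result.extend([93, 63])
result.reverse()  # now [63, 93, 5, 61, 81, 97, 56]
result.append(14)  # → [63, 93, 5, 61, 81, 97, 56, 14]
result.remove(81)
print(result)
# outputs [63, 93, 5, 61, 97, 56, 14]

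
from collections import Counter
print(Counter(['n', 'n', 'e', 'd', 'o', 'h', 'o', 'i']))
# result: Counter({'n': 2, 'o': 2, 'e': 1, 'd': 1, 'h': 1, 'i': 1})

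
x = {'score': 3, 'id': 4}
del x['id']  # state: {'score': 3}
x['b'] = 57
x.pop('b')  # 57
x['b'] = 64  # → {'score': 3, 'b': 64}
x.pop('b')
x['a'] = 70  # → {'score': 3, 'a': 70}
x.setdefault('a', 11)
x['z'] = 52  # {'score': 3, 'a': 70, 'z': 52}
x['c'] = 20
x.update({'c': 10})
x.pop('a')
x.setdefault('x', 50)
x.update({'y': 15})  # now {'score': 3, 'z': 52, 'c': 10, 'x': 50, 'y': 15}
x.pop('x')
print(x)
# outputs {'score': 3, 'z': 52, 'c': 10, 'y': 15}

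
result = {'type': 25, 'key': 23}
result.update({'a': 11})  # {'type': 25, 'key': 23, 'a': 11}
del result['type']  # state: {'key': 23, 'a': 11}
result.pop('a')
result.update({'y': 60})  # {'key': 23, 'y': 60}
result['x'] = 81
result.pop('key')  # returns 23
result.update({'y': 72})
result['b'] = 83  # {'y': 72, 'x': 81, 'b': 83}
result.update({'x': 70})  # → {'y': 72, 'x': 70, 'b': 83}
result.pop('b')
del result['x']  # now {'y': 72}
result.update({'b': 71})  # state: {'y': 72, 'b': 71}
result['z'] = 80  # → {'y': 72, 'b': 71, 'z': 80}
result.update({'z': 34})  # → {'y': 72, 'b': 71, 'z': 34}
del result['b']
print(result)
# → {'y': 72, 'z': 34}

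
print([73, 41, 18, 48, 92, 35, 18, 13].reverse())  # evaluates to None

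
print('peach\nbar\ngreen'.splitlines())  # ['peach', 'bar', 'green']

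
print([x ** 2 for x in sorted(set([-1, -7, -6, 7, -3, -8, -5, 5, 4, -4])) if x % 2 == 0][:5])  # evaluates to [64, 36, 16, 16]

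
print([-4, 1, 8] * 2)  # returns [-4, 1, 8, -4, 1, 8]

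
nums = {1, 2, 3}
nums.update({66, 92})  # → {1, 2, 3, 66, 92}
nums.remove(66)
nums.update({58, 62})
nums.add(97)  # {1, 2, 3, 58, 62, 92, 97}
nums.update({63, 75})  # {1, 2, 3, 58, 62, 63, 75, 92, 97}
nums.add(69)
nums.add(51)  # {1, 2, 3, 51, 58, 62, 63, 69, 75, 92, 97}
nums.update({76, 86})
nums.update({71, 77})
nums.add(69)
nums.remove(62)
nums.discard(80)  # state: {1, 2, 3, 51, 58, 63, 69, 71, 75, 76, 77, 86, 92, 97}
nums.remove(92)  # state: {1, 2, 3, 51, 58, 63, 69, 71, 75, 76, 77, 86, 97}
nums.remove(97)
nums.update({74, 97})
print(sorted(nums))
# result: [1, 2, 3, 51, 58, 63, 69, 71, 74, 75, 76, 77, 86, 97]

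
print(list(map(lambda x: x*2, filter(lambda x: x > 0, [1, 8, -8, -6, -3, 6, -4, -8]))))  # [2, 16, 12]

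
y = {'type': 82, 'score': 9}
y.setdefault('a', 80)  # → 80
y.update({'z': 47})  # {'type': 82, 'score': 9, 'a': 80, 'z': 47}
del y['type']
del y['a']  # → {'score': 9, 'z': 47}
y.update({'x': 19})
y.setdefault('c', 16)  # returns 16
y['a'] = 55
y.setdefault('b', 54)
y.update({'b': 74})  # {'score': 9, 'z': 47, 'x': 19, 'c': 16, 'a': 55, 'b': 74}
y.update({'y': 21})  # {'score': 9, 'z': 47, 'x': 19, 'c': 16, 'a': 55, 'b': 74, 'y': 21}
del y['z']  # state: {'score': 9, 'x': 19, 'c': 16, 'a': 55, 'b': 74, 'y': 21}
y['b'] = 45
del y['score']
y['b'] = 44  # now {'x': 19, 'c': 16, 'a': 55, 'b': 44, 'y': 21}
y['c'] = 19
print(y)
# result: {'x': 19, 'c': 19, 'a': 55, 'b': 44, 'y': 21}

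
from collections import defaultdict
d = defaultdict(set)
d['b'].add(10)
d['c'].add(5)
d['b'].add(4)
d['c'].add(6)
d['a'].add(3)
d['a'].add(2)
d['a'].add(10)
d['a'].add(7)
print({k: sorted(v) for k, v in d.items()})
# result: {'b': [4, 10], 'c': [5, 6], 'a': [2, 3, 7, 10]}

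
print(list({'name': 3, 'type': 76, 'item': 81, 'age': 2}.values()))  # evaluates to [3, 76, 81, 2]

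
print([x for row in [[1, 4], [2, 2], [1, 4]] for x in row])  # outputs [1, 4, 2, 2, 1, 4]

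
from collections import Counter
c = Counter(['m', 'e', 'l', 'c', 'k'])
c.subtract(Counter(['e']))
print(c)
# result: Counter({'m': 1, 'l': 1, 'c': 1, 'k': 1, 'e': 0})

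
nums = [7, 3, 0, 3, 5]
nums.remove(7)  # [3, 0, 3, 5]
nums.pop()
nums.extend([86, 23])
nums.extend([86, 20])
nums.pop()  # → 20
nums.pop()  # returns 86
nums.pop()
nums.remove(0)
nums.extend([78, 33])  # [3, 3, 86, 78, 33]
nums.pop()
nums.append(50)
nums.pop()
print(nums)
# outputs [3, 3, 86, 78]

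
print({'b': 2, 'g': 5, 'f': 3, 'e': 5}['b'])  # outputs 2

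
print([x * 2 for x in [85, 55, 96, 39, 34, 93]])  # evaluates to [170, 110, 192, 78, 68, 186]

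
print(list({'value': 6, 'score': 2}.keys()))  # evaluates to ['value', 'score']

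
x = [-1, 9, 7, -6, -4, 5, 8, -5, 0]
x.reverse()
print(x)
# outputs [0, -5, 8, 5, -4, -6, 7, 9, -1]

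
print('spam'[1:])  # pam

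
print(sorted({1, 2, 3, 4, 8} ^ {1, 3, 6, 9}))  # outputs [2, 4, 6, 8, 9]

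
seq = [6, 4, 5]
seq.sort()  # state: [4, 5, 6]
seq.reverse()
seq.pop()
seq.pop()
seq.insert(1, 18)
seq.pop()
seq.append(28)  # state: [6, 28]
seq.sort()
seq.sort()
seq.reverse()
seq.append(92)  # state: [28, 6, 92]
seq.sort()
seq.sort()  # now [6, 28, 92]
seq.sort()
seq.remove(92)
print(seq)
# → [6, 28]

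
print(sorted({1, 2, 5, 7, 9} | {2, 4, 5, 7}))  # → [1, 2, 4, 5, 7, 9]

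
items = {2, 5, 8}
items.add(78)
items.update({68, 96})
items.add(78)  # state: {2, 5, 8, 68, 78, 96}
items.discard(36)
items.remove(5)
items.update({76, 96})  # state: {2, 8, 68, 76, 78, 96}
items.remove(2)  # {8, 68, 76, 78, 96}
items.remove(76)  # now {8, 68, 78, 96}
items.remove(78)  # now {8, 68, 96}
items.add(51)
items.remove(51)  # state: {8, 68, 96}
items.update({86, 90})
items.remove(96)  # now {8, 68, 86, 90}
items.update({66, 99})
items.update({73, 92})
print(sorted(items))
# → [8, 66, 68, 73, 86, 90, 92, 99]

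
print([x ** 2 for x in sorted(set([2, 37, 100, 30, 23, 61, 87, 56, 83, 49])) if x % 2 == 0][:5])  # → [4, 900, 3136, 10000]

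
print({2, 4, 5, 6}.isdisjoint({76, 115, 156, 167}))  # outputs True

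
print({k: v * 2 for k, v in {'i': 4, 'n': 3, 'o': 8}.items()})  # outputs {'i': 8, 'n': 6, 'o': 16}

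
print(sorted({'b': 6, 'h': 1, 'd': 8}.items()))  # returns [('b', 6), ('d', 8), ('h', 1)]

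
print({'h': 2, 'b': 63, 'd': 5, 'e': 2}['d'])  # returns 5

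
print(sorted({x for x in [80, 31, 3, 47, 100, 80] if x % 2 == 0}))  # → [80, 100]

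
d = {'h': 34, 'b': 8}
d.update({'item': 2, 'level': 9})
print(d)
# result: {'h': 34, 'b': 8, 'item': 2, 'level': 9}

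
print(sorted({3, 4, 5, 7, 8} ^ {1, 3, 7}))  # [1, 4, 5, 8]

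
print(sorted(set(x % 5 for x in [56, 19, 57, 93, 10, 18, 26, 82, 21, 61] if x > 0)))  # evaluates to [0, 1, 2, 3, 4]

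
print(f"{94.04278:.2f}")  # 94.04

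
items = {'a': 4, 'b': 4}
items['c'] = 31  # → {'a': 4, 'b': 4, 'c': 31}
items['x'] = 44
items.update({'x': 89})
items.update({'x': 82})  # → {'a': 4, 'b': 4, 'c': 31, 'x': 82}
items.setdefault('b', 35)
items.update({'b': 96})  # {'a': 4, 'b': 96, 'c': 31, 'x': 82}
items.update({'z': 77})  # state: {'a': 4, 'b': 96, 'c': 31, 'x': 82, 'z': 77}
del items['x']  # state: {'a': 4, 'b': 96, 'c': 31, 'z': 77}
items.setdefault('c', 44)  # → 31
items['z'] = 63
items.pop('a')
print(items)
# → {'b': 96, 'c': 31, 'z': 63}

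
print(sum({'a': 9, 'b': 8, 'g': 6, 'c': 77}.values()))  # 100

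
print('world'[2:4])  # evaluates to rl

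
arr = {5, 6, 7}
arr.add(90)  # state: {5, 6, 7, 90}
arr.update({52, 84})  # {5, 6, 7, 52, 84, 90}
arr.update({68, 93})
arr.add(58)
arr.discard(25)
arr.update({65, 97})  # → {5, 6, 7, 52, 58, 65, 68, 84, 90, 93, 97}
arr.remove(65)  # {5, 6, 7, 52, 58, 68, 84, 90, 93, 97}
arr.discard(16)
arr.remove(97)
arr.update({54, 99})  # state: {5, 6, 7, 52, 54, 58, 68, 84, 90, 93, 99}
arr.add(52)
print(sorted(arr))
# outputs [5, 6, 7, 52, 54, 58, 68, 84, 90, 93, 99]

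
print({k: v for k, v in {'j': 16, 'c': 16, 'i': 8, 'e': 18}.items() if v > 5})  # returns {'j': 16, 'c': 16, 'i': 8, 'e': 18}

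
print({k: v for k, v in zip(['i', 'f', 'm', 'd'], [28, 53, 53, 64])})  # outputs {'i': 28, 'f': 53, 'm': 53, 'd': 64}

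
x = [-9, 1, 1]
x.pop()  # 1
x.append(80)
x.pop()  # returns 80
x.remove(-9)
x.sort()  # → [1]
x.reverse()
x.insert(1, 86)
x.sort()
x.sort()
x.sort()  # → [1, 86]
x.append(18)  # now [1, 86, 18]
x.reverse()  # [18, 86, 1]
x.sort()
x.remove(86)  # [1, 18]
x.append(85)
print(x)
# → [1, 18, 85]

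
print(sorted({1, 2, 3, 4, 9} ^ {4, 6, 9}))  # [1, 2, 3, 6]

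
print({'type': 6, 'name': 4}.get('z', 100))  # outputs 100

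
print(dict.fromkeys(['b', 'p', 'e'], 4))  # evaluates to {'b': 4, 'p': 4, 'e': 4}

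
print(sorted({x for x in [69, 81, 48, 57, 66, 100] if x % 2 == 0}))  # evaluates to [48, 66, 100]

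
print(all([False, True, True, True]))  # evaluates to False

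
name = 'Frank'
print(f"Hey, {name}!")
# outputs Hey, Frank!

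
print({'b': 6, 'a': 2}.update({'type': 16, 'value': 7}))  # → None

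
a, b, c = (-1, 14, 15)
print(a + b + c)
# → 28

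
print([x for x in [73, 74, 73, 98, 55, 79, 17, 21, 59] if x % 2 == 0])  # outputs [74, 98]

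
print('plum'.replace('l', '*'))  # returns p*um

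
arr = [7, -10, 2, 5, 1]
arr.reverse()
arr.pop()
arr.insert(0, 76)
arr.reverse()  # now [-10, 2, 5, 1, 76]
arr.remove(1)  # [-10, 2, 5, 76]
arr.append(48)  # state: [-10, 2, 5, 76, 48]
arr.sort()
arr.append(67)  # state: [-10, 2, 5, 48, 76, 67]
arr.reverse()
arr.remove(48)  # [67, 76, 5, 2, -10]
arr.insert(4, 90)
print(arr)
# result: [67, 76, 5, 2, 90, -10]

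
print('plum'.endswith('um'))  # True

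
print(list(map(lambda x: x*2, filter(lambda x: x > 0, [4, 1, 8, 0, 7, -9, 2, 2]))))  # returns [8, 2, 16, 14, 4, 4]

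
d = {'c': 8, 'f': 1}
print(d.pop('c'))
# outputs 8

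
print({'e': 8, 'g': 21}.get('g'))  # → 21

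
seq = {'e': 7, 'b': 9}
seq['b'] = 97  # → {'e': 7, 'b': 97}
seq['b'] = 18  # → {'e': 7, 'b': 18}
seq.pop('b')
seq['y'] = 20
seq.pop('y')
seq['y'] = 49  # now {'e': 7, 'y': 49}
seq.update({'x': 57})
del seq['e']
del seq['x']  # {'y': 49}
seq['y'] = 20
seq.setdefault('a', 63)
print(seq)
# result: {'y': 20, 'a': 63}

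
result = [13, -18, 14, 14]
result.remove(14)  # [13, -18, 14]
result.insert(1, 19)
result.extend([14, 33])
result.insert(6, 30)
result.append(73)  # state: [13, 19, -18, 14, 14, 33, 30, 73]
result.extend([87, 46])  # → [13, 19, -18, 14, 14, 33, 30, 73, 87, 46]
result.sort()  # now [-18, 13, 14, 14, 19, 30, 33, 46, 73, 87]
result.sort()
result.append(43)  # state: [-18, 13, 14, 14, 19, 30, 33, 46, 73, 87, 43]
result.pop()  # 43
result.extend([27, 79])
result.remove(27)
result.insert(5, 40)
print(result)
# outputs [-18, 13, 14, 14, 19, 40, 30, 33, 46, 73, 87, 79]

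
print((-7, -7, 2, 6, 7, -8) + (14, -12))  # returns (-7, -7, 2, 6, 7, -8, 14, -12)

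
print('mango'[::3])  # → mg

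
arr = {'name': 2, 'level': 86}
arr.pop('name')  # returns 2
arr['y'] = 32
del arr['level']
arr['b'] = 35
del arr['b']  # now {'y': 32}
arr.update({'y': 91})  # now {'y': 91}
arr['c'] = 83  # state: {'y': 91, 'c': 83}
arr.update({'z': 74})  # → {'y': 91, 'c': 83, 'z': 74}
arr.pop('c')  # 83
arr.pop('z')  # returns 74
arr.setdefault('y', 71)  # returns 91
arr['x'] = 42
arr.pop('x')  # 42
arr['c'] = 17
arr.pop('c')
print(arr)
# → {'y': 91}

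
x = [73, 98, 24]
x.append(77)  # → [73, 98, 24, 77]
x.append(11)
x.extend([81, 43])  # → [73, 98, 24, 77, 11, 81, 43]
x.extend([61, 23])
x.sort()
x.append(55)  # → [11, 23, 24, 43, 61, 73, 77, 81, 98, 55]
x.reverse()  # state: [55, 98, 81, 77, 73, 61, 43, 24, 23, 11]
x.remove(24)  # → [55, 98, 81, 77, 73, 61, 43, 23, 11]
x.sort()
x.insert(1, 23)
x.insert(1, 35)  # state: [11, 35, 23, 23, 43, 55, 61, 73, 77, 81, 98]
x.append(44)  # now [11, 35, 23, 23, 43, 55, 61, 73, 77, 81, 98, 44]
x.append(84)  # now [11, 35, 23, 23, 43, 55, 61, 73, 77, 81, 98, 44, 84]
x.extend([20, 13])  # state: [11, 35, 23, 23, 43, 55, 61, 73, 77, 81, 98, 44, 84, 20, 13]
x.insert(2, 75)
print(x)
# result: [11, 35, 75, 23, 23, 43, 55, 61, 73, 77, 81, 98, 44, 84, 20, 13]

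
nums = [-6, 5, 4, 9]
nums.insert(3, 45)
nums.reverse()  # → [9, 45, 4, 5, -6]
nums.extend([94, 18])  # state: [9, 45, 4, 5, -6, 94, 18]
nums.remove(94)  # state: [9, 45, 4, 5, -6, 18]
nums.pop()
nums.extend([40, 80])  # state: [9, 45, 4, 5, -6, 40, 80]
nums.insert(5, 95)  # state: [9, 45, 4, 5, -6, 95, 40, 80]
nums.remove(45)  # [9, 4, 5, -6, 95, 40, 80]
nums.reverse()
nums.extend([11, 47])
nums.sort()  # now [-6, 4, 5, 9, 11, 40, 47, 80, 95]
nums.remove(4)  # [-6, 5, 9, 11, 40, 47, 80, 95]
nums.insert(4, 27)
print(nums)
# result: [-6, 5, 9, 11, 27, 40, 47, 80, 95]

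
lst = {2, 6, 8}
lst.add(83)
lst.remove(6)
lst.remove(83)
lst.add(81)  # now {2, 8, 81}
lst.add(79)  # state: {2, 8, 79, 81}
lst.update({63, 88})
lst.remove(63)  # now {2, 8, 79, 81, 88}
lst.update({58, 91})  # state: {2, 8, 58, 79, 81, 88, 91}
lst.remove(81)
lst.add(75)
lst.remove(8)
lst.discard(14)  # {2, 58, 75, 79, 88, 91}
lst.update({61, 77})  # {2, 58, 61, 75, 77, 79, 88, 91}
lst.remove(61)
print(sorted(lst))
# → [2, 58, 75, 77, 79, 88, 91]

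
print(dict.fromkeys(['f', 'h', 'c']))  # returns {'f': None, 'h': None, 'c': None}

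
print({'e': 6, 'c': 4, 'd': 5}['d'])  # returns 5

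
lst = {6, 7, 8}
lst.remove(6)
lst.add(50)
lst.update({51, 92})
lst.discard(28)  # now {7, 8, 50, 51, 92}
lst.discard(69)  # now {7, 8, 50, 51, 92}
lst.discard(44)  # {7, 8, 50, 51, 92}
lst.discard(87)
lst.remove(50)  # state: {7, 8, 51, 92}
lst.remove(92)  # {7, 8, 51}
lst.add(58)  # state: {7, 8, 51, 58}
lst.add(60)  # {7, 8, 51, 58, 60}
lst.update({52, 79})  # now {7, 8, 51, 52, 58, 60, 79}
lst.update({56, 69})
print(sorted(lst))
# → [7, 8, 51, 52, 56, 58, 60, 69, 79]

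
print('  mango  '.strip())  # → mango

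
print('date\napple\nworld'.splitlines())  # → ['date', 'apple', 'world']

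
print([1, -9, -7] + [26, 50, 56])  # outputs [1, -9, -7, 26, 50, 56]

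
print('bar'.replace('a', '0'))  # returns b0r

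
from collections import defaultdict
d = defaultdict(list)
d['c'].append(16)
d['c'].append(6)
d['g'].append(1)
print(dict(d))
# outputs {'c': [16, 6], 'g': [1]}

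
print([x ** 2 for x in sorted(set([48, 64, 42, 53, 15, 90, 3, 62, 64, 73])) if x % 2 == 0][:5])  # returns [1764, 2304, 3844, 4096, 8100]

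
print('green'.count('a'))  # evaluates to 0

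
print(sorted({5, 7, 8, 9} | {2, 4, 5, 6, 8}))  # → [2, 4, 5, 6, 7, 8, 9]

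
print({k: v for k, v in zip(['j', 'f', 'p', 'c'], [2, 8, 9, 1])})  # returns {'j': 2, 'f': 8, 'p': 9, 'c': 1}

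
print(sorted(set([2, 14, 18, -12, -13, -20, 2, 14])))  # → [-20, -13, -12, 2, 14, 18]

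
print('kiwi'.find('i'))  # 1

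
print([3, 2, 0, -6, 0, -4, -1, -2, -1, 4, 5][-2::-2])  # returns [4, -2, -4, -6, 2]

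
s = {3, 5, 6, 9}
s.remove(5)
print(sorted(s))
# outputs [3, 6, 9]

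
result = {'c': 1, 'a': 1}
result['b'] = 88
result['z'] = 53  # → {'c': 1, 'a': 1, 'b': 88, 'z': 53}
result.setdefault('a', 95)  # 1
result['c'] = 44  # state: {'c': 44, 'a': 1, 'b': 88, 'z': 53}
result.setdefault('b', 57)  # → 88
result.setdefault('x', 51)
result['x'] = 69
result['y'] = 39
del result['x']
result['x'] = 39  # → {'c': 44, 'a': 1, 'b': 88, 'z': 53, 'y': 39, 'x': 39}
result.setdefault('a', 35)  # 1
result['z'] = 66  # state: {'c': 44, 'a': 1, 'b': 88, 'z': 66, 'y': 39, 'x': 39}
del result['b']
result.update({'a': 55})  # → {'c': 44, 'a': 55, 'z': 66, 'y': 39, 'x': 39}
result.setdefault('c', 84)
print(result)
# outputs {'c': 44, 'a': 55, 'z': 66, 'y': 39, 'x': 39}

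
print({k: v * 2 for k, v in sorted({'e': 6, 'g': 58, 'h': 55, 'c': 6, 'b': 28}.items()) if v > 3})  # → {'b': 56, 'c': 12, 'e': 12, 'g': 116, 'h': 110}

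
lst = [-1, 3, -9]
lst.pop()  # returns -9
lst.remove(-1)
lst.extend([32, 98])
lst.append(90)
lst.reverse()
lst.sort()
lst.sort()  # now [3, 32, 90, 98]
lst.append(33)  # [3, 32, 90, 98, 33]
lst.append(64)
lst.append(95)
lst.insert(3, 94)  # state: [3, 32, 90, 94, 98, 33, 64, 95]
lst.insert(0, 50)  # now [50, 3, 32, 90, 94, 98, 33, 64, 95]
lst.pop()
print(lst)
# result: [50, 3, 32, 90, 94, 98, 33, 64]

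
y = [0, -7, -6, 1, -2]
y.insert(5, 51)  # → [0, -7, -6, 1, -2, 51]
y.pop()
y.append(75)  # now [0, -7, -6, 1, -2, 75]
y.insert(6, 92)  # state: [0, -7, -6, 1, -2, 75, 92]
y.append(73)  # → [0, -7, -6, 1, -2, 75, 92, 73]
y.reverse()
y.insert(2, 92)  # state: [73, 92, 92, 75, -2, 1, -6, -7, 0]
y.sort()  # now [-7, -6, -2, 0, 1, 73, 75, 92, 92]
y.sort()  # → [-7, -6, -2, 0, 1, 73, 75, 92, 92]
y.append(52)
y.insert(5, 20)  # [-7, -6, -2, 0, 1, 20, 73, 75, 92, 92, 52]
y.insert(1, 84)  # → [-7, 84, -6, -2, 0, 1, 20, 73, 75, 92, 92, 52]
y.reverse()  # [52, 92, 92, 75, 73, 20, 1, 0, -2, -6, 84, -7]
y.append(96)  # [52, 92, 92, 75, 73, 20, 1, 0, -2, -6, 84, -7, 96]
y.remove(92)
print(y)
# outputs [52, 92, 75, 73, 20, 1, 0, -2, -6, 84, -7, 96]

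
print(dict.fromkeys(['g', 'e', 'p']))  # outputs {'g': None, 'e': None, 'p': None}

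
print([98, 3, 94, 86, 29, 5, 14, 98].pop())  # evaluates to 98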